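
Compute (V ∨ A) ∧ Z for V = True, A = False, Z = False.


V = True, A = False, Z = False
Step 1: V ∨ A = True OR False = True
Step 2: True ∧ Z = True AND False = False
OR is true when at least one operand is true; AND requires both.

False


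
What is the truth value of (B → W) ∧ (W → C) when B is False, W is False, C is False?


B = False, W = False, C = False
Step 1: B → W is false only when B=True and W=False. Result: True
Step 2: W → C is false only when W=True and C=False. Result: True
Step 3: True ∧ True = True

True


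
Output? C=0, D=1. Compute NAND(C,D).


C AND D = 0
NOT(0) = 1

1


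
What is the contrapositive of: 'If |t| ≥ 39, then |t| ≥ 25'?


Original: If |t| ≥ 39, then |t| ≥ 25
Contrapositive: If ¬Q, then ¬P
Negate Q: not (|t| ≥ 25)
Negate P: not (|t| ≥ 39)

If not (|t| ≥ 25), then not (|t| ≥ 39).


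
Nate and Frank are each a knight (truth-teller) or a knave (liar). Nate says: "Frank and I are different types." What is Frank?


Nate says: "Frank and I are different types."
Case 1: Nate is a Knight (truth-teller)
  Statement is true → they ARE different → Frank is a Knave
Case 2: Nate is a Knave (liar)
  Statement is false → they are NOT different → Frank is a Knave
In both cases, Frank is a Knave.

Knave


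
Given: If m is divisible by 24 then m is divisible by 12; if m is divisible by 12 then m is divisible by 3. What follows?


Hypothetical syllogism: P → Q, Q → R ⊢ P → R
Premise 1: m is divisible by 24 → m is divisible by 12
Premise 2: m is divisible by 12 → m is divisible by 3
Chain the implications: the middle term (m is divisible by 12) links the two.
Conclusion: If m is divisible by 24, then m is divisible by 3.

If m is divisible by 24, then m is divisible by 3.


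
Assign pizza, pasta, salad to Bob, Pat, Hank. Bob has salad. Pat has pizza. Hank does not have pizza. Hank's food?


From clues:
  Pat → pizza
  Bob → salad
By elimination, Hank gets the remaining.

pasta


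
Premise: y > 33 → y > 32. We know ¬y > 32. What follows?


Modus tollens: P → Q, ¬Q ⊢ ¬P
P: y > 33
Q: y > 32
We have P → Q and Q is false.
By modus tollens, P must be false.

It is not the case that y > 33


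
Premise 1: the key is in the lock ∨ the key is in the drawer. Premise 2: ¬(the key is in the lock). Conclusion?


Disjunctive syllogism: P ∨ Q, ¬P ⊢ Q
Disjunction: the key is in the lock ∨ the key is in the drawer
We know it is not the case that the key is in the lock.
By disjunctive syllogism, the other disjunct must be true.

The key is in the drawer


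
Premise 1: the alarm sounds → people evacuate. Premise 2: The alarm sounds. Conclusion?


Modus ponens: P → Q, P ⊢ Q
P: the alarm sounds
Q: people evacuate
We have P → Q and P is true.
By modus ponens, Q must be true.

People evacuate


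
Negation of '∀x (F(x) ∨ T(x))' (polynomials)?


Original: ∀x (F(x) ∨ T(x))
Rule: ¬∀→∃, ¬∃→∀, negate predicate.
Negation: ∃x (¬F(x) ∧ ¬T(x))

∃x (¬F(x) ∧ ¬T(x))


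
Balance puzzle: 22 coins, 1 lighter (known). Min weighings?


Each weighing has 3 outcomes (left heavy / balance / right heavy), so k weighings distinguish at most 3^k cases; splitting into three near-equal groups achieves this.
Need 3^k ≥ 22: 3^2 = 9 < 22 ≤ 3^3 = 27
k = ⌈log₃(22)⌉ = 3

3


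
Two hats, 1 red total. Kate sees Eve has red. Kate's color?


Total red = 1, Eve = red
Red accounted for: 1
Remaining for Kate: 0
Kate's hat is blue.

blue


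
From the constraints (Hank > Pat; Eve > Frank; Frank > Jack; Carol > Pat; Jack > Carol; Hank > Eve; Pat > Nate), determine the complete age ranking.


Constraints: Hank > Pat; Eve > Frank; Frank > Jack; Carol > Pat; Jack > Carol; Hank > Eve; Pat > Nate
Method: at each step, the next-highest is the one remaining person who never appears on the smaller side of a constraint between remaining people.
  Step 1: remaining {Hank, Carol, Jack, Frank, Nate, Pat, Eve}; on the smaller side: {Carol, Jack, Frank, Nate, Pat, Eve} → Hank is next (Hank > Pat; Hank > Eve).
  Step 2: remaining {Carol, Jack, Frank, Nate, Pat, Eve}; on the smaller side: {Carol, Jack, Frank, Nate, Pat} → Eve is next (Eve > Frank).
  Step 3: remaining {Carol, Jack, Frank, Nate, Pat}; on the smaller side: {Carol, Jack, Nate, Pat} → Frank is next (Frank > Jack).
  Step 4: remaining {Carol, Jack, Nate, Pat}; on the smaller side: {Carol, Nate, Pat} → Jack is next (Jack > Carol).
  Step 5: remaining {Carol, Nate, Pat}; on the smaller side: {Nate, Pat} → Carol is next (Carol > Pat).
  Step 6: remaining {Nate, Pat}; on the smaller side: {Nate} → Pat is next (Pat > Nate).
  Step 7: only Nate remains → lowest.
Final ranking (highest to lowest):

Hank > Eve > Frank > Jack > Carol > Pat > Nate


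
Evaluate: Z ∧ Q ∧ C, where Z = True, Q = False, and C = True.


Z = True, Q = False, C = True
Step 1: Z ∧ Q = True AND False = False
Step 2: (False) ∧ C = (False) AND True = False
AND is true only when ALL operands are true.

False


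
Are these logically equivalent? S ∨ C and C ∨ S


Expression 1: S ∨ C
Expression 2: C ∨ S
Truth table (S C | Expr1 Expr2):
  T T |   T     T
  T F |   T     T
  F T |   T     T
  F F |   F     F
All 4 rows agree, so the expressions are logically equivalent.

Yes


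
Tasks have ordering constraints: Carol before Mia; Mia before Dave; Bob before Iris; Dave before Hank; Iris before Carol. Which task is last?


Constraints: Carol before Mia; Mia before Dave; Bob before Iris; Dave before Hank; Iris before Carol
The last task can have nothing scheduled after it, so it must never appear on the left of a 'before'.
Tasks appearing before some other task: Carol, Mia, Bob, Dave, Iris.
The only task not in that list is Hank → it is last.

Hank


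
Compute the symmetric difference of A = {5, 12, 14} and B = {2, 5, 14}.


A = {5, 12, 14}
B = {2, 5, 14}
Operation: symmetric difference
In A only: [12], in B only: [2]

{2, 12}


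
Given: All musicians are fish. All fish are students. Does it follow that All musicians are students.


Premise 1: All musicians are fish.
Premise 2: All fish are students.
Conclusion: All musicians are students.
Barbara syllogism (AAA-1): All A are B, All B are C → All A are C.
Middle term (fish) distributed in premise 2.

Valid


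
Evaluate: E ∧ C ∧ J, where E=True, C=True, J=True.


E = True, C = True, J = True
Expression: E ∧ C ∧ J
Step 1: E ∧ C = True AND True = True
Step 2: (True) ∧ J = True AND True = True

True


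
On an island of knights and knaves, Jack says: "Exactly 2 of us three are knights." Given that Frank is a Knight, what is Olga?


Jack claims exactly 2 knights among Jack, Frank, Olga.
Given: Frank is a Knight.

Case 1: Jack is a Knight (tells truth)
  Then exactly 2 of the three are knights.
  Counting Jack, Frank: 2 knight(s) so far. Need 0 more → Olga = Knave.
Case 2: Jack is a Knave (lies)
  Then the count is NOT 2.
  If Olga = Knight, count = 2 = 2 → claim would be true, contradicts lie.
  If Olga = Knave, count = 1 ≠ 2 → lie confirmed ✓

Olga is a Knave.

Knave


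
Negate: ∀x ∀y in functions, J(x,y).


Original: ∀x ∀y J(x,y)
Rule: ¬∀→∃, ¬∃→∀, negate predicate.
Negation: ∃x ∃y ¬J(x,y)

∃x ∃y ¬J(x,y)


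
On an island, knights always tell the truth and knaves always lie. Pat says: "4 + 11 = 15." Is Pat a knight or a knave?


Statement: "4 + 11 = 15."
Actual: 4 + 11 = 15
Claimed: 15
Statement is TRUE → Pat tells the truth → Knight

Knight


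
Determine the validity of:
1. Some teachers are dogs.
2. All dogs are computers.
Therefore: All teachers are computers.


Premise 1: Some teachers are dogs.
Premise 2: All dogs are computers.
Conclusion: All teachers are computers.
Fallacy: illicit minor. The minor term (teachers) is distributed in the conclusion ('All teachers ...') but undistributed in its premise ('Some teachers are dogs' doesn't cover all teachers).
Only 'Some teachers are computers' follows, not 'All'.

Invalid


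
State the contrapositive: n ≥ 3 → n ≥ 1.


Original: If n ≥ 3, then n ≥ 1
Contrapositive: If ¬Q, then ¬P
Negate Q: not (n ≥ 1)
Negate P: not (n ≥ 3)

If not (n ≥ 1), then not (n ≥ 3).


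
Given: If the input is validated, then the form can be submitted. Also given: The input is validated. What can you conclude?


Modus ponens: P → Q, P ⊢ Q
P: the input is validated
Q: the form can be submitted
We have P → Q and P is true.
By modus ponens, Q must be true.

The form can be submitted


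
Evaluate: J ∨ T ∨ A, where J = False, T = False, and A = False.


J = False, T = False, A = False
Step 1: J ∨ T = False OR False = False
Step 2: False ∨ A = False OR False = False
OR is true when at least one operand is true.

False


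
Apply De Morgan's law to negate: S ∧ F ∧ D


De Morgan's law: ¬(P ∧ Q ∧ R) ≡ ¬P ∨ ¬Q ∨ ¬R
¬(S ∧ F ∧ D) = ¬S ∨ ¬F ∨ ¬D

¬S ∨ ¬F ∨ ¬D


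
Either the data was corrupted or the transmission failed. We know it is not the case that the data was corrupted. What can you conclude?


Disjunctive syllogism: P ∨ Q, ¬P ⊢ Q
Disjunction: the data was corrupted ∨ the transmission failed
We know it is not the case that the data was corrupted.
By disjunctive syllogism, the other disjunct must be true.

The transmission failed


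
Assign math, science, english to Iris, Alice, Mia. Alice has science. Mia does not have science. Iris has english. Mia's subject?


From clues:
  Iris → english
  Alice → science
By elimination, Mia gets the remaining.

math


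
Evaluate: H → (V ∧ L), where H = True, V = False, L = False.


H = True, V = False, L = False
Step 1: V ∧ L = False AND False = False
Step 2: H → (False): false only when H=True and consequent=False.
Result: False

False


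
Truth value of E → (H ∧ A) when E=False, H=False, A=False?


E = False, H = False, A = False
Expression: E → (H ∧ A)
Step 1: H ∧ A = False AND False = False
Step 2: E → (False) = False → False = True

True


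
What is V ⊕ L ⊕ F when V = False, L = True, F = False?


V = False, L = True, F = False
Step 1: V ⊕ L = False XOR True = True
Step 2: True ⊕ F = True XOR False = True
XOR is true when an odd number of operands are true.

True


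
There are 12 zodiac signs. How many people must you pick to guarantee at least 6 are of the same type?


Pigeonhole: to guarantee k in one of n categories, need (k-1)×n + 1.
k = 6, n = 12
Minimum = (6-1) × 12 + 1 = 5 × 12 + 1

61


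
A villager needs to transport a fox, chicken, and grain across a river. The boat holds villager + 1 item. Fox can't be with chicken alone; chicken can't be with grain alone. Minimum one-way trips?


1. villager+chicken → 2. villager ← 3. villager+fox → 4. villager+chicken ← 5. villager+grain → 6. villager ← 7. villager+chicken →
Minimum trips = 7

7


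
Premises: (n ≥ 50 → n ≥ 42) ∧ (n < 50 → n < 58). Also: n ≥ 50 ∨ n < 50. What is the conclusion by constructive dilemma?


Constructive dilemma: (P → Q) ∧ (R → S), P ∨ R ⊢ Q ∨ S
Premise 1: n ≥ 50 → n ≥ 42
Premise 2: n < 50 → n < 58
Premise 3: n ≥ 50 ∨ n < 50
Case 1: Assuming n ≥ 50, then by Premise 1, n ≥ 42.
Case 2: Assuming n < 50, then by Premise 2, n < 58.
Since one of n ≥ 50 or n < 50 must hold, we get n ≥ 42 or n < 58.

n ≥ 42 or n < 58.


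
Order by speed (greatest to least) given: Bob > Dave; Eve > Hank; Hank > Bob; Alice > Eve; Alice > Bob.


Constraints: Bob > Dave; Eve > Hank; Hank > Bob; Alice > Eve; Alice > Bob
Method: at each step, the next-highest is the one remaining person who never appears on the smaller side of a constraint between remaining people.
  Step 1: remaining {Dave, Alice, Bob, Eve, Hank}; on the smaller side: {Dave, Bob, Eve, Hank} → Alice is next (Alice > Eve; Alice > Bob).
  Step 2: remaining {Dave, Bob, Eve, Hank}; on the smaller side: {Dave, Bob, Hank} → Eve is next (Eve > Hank).
  Step 3: remaining {Dave, Bob, Hank}; on the smaller side: {Dave, Bob} → Hank is next (Hank > Bob).
  Step 4: remaining {Dave, Bob}; on the smaller side: {Dave} → Bob is next (Bob > Dave).
  Step 5: only Dave remains → lowest.
Final ranking (highest to lowest):

Alice > Eve > Hank > Bob > Dave


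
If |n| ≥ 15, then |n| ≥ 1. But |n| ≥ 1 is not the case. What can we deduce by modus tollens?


Modus tollens: P → Q, ¬Q ⊢ ¬P
P: |n| ≥ 15
Q: |n| ≥ 1
We have P → Q and Q is false.
By modus tollens, P must be false.

It is not the case that |n| ≥ 15


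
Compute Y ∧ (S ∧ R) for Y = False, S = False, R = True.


Y = False, S = False, R = True
Step 1: S ∧ R = False AND True = False
Step 2: Y ∧ False = False AND False = False
AND is true only when ALL operands are true.

False


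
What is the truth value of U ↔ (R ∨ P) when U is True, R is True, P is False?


U = True, R = True, P = False
Step 1: R ∨ P = True OR False = True
Step 2: U ↔ (True): true when both sides have same truth value.
Result: True ↔ True = True

True


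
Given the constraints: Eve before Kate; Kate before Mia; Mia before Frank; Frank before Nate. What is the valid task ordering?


Constraints: Eve before Kate; Kate before Mia; Mia before Frank; Frank before Nate
Method: repeatedly schedule the remaining task that has no remaining task required before it.
  Step 1: remaining {Eve, Frank, Mia, Kate, Nate}; every task except Eve still has a predecessor pending → schedule Eve.
  Step 2: remaining {Frank, Mia, Kate, Nate}; every task except Kate still has a predecessor pending → schedule Kate.
  Step 3: remaining {Frank, Mia, Nate}; every task except Mia still has a predecessor pending → schedule Mia.
  Step 4: remaining {Frank, Nate}; every task except Frank still has a predecessor pending → schedule Frank.
  Step 5: only Nate remains → schedule Nate.
Resulting order:

Eve → Kate → Mia → Frank → Nate


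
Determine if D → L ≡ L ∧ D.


Expression 1: D → L
Expression 2: L ∧ D
Truth table (D L | Expr1 Expr2):
  T T |   T     T
  T F |   F     F
  F T |   T     F   ← differ
  F F |   T     F   ← differ
Counterexample: D=F, L=T gives Expr1 = T but Expr2 = F, so the expressions are NOT logically equivalent.

No


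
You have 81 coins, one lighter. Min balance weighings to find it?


Each weighing has 3 outcomes (left heavy / balance / right heavy), so k weighings distinguish at most 3^k cases; splitting into three near-equal groups achieves this.
Need 3^k ≥ 81: 3^3 = 27 < 81 ≤ 3^4 = 81
k = ⌈log₃(81)⌉ = 4

4


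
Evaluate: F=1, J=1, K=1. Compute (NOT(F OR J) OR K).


F OR J = 1
NOT(1) = 0
0 OR 1 = 1

1


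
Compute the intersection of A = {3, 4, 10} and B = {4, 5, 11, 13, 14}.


A = {3, 4, 10}
B = {4, 5, 11, 13, 14}
Operation: intersection
Elements in both: 4

{4}


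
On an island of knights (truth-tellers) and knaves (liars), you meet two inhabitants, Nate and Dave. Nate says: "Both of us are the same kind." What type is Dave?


Nate says: "Both of us are the same kind."
Case 1: Nate is a Knight (truth-teller)
  Statement is true → they ARE the same → Dave is also a Knight
Case 2: Nate is a Knave (liar)
  Statement is false → they are NOT the same → Dave is a Knight
In both cases, Dave is a Knight.

Knight


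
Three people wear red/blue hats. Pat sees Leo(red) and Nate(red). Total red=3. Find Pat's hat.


Total red = 3, seen red = 2
Own red = 3 - 2 = 1
Pat's hat is red.

red


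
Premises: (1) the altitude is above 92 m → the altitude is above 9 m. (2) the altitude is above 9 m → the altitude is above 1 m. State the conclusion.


Hypothetical syllogism: P → Q, Q → R ⊢ P → R
Premise 1: the altitude is above 92 m → the altitude is above 9 m
Premise 2: the altitude is above 9 m → the altitude is above 1 m
Chain the implications: the middle term (the altitude is above 9 m) links the two.
Conclusion: If the altitude is above 92 m, then the altitude is above 1 m.

If the altitude is above 92 m, then the altitude is above 1 m.


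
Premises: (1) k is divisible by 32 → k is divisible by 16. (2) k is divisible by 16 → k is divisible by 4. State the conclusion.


Hypothetical syllogism: P → Q, Q → R ⊢ P → R
Premise 1: k is divisible by 32 → k is divisible by 16
Premise 2: k is divisible by 16 → k is divisible by 4
Chain the implications: the middle term (k is divisible by 16) links the two.
Conclusion: If k is divisible by 32, then k is divisible by 4.

If k is divisible by 32, then k is divisible by 4.


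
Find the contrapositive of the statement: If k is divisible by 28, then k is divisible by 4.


Original: If k is divisible by 28, then k is divisible by 4
Contrapositive: If ¬Q, then ¬P
Negate Q: not (k is divisible by 4)
Negate P: not (k is divisible by 28)

If not (k is divisible by 4), then not (k is divisible by 28).


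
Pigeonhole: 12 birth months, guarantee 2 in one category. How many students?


Pigeonhole: to guarantee k in one of n categories, need (k-1)×n + 1.
k = 2, n = 12
Minimum = (2-1) × 12 + 1 = 1 × 12 + 1

13


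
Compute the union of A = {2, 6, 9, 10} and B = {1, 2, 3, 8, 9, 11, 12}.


A = {2, 6, 9, 10}
B = {1, 2, 3, 8, 9, 11, 12}
Operation: union
All elements combined: 1, 2, 3, 6, 8, 9, 10, 11, 12

{1, 2, 3, 6, 8, 9, 10, 11, 12}


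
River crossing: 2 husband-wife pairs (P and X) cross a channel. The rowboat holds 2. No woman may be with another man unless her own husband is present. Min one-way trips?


Label couples P and X.
1. WP+WX → (far: WP,WX; near: HP,HX)
2. WP ←   (far: WX; near: HP,HX,WP)
3. HP+HX → (far: HP,HX,WX; near: WP)
4. HP ←   (far: HX,WX; near: HP,WP)  — HP returns, since WP is alone on near bank
5. HP+WP → (far: all four; near: empty)
Every state respects the constraint.
Minimum trips = 5

5


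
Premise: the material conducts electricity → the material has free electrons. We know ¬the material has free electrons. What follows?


Modus tollens: P → Q, ¬Q ⊢ ¬P
P: the material conducts electricity
Q: the material has free electrons
We have P → Q and Q is false.
By modus tollens, P must be false.

It is not the case that the material conducts electricity


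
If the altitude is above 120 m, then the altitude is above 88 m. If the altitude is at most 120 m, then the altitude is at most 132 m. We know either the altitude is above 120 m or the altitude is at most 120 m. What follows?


Constructive dilemma: (P → Q) ∧ (R → S), P ∨ R ⊢ Q ∨ S
Premise 1: the altitude is above 120 m → the altitude is above 88 m
Premise 2: the altitude is at most 120 m → the altitude is at most 132 m
Premise 3: the altitude is above 120 m ∨ the altitude is at most 120 m
Case 1: Assuming the altitude is above 120 m, then by Premise 1, the altitude is above 88 m.
Case 2: Assuming the altitude is at most 120 m, then by Premise 2, the altitude is at most 132 m.
Since one of the altitude is above 120 m or the altitude is at most 120 m must hold, we get the altitude is above 88 m or the altitude is at most 132 m.

The altitude is above 88 m or the altitude is at most 132 m.


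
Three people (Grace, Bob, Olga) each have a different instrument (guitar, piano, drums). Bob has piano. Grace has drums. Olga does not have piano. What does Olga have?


From clues:
  Bob → piano
  Grace → drums
By elimination, Olga gets the remaining.

guitar


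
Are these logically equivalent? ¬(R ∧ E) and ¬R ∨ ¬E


Expression 1: ¬(R ∧ E)
Expression 2: ¬R ∨ ¬E
Truth table (R E | Expr1 Expr2):
  T T |   F     F
  T F |   T     T
  F T |   T     T
  F F |   T     T
All 4 rows agree, so the expressions are logically equivalent.

Yes


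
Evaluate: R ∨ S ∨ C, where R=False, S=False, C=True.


R = False, S = False, C = True
Expression: R ∨ S ∨ C
Step 1: R ∨ S = False OR False = False
Step 2: (False) ∨ C = False OR True = True

True


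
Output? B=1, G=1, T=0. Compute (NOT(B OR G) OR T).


B OR G = 1
NOT(1) = 0
0 OR 0 = 0

0


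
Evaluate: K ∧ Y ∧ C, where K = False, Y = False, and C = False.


K = False, Y = False, C = False
Step 1: K ∧ Y = False AND False = False
Step 2: (False) ∧ C = (False) AND False = False
AND is true only when ALL operands are true.

False


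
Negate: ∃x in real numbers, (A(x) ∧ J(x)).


Original: ∃x (A(x) ∧ J(x))
Rule: ¬∀→∃, ¬∃→∀, negate predicate.
Negation: ∀x (¬A(x) ∨ ¬J(x))

∀x (¬A(x) ∨ ¬J(x))


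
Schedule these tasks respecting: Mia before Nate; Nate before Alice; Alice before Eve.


Constraints: Mia before Nate; Nate before Alice; Alice before Eve
Method: repeatedly schedule the remaining task that has no remaining task required before it.
  Step 1: remaining {Alice, Eve, Mia, Nate}; every task except Mia still has a predecessor pending → schedule Mia.
  Step 2: remaining {Alice, Eve, Nate}; every task except Nate still has a predecessor pending → schedule Nate.
  Step 3: remaining {Alice, Eve}; every task except Alice still has a predecessor pending → schedule Alice.
  Step 4: only Eve remains → schedule Eve.
Resulting order:

Mia → Nate → Alice → Eve


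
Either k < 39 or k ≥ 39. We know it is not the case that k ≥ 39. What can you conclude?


Disjunctive syllogism: P ∨ Q, ¬P ⊢ Q
Disjunction: k < 39 ∨ k ≥ 39
We know it is not the case that k ≥ 39.
By disjunctive syllogism, the other disjunct must be true.

k < 39


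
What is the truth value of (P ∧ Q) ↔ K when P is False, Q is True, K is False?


P = False, Q = True, K = False
Step 1: P ∧ Q = False AND True = False
Step 2: (False) ↔ K: true when both sides have same truth value.
Result: False ↔ False = True

True


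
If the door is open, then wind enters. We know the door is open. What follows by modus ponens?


Modus ponens: P → Q, P ⊢ Q
P: the door is open
Q: wind enters
We have P → Q and P is true.
By modus ponens, Q must be true.

Wind enters


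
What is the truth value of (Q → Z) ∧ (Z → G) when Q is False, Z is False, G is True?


Q = False, Z = False, G = True
Step 1: Q → Z is false only when Q=True and Z=False. Result: True
Step 2: Z → G is false only when Z=True and G=False. Result: True
Step 3: True ∧ True = True

True


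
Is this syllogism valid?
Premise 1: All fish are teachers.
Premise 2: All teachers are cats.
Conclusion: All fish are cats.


Premise 1: All fish are teachers.
Premise 2: All teachers are cats.
Conclusion: All fish are cats.
Barbara syllogism (AAA-1): All A are B, All B are C → All A are C.
Middle term (teachers) distributed in premise 2.

Valid


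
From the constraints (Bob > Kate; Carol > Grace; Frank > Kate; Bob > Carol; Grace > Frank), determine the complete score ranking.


Constraints: Bob > Kate; Carol > Grace; Frank > Kate; Bob > Carol; Grace > Frank
Method: at each step, the next-highest is the one remaining person who never appears on the smaller side of a constraint between remaining people.
  Step 1: remaining {Bob, Carol, Grace, Frank, Kate}; on the smaller side: {Carol, Grace, Frank, Kate} → Bob is next (Bob > Kate; Bob > Carol).
  Step 2: remaining {Carol, Grace, Frank, Kate}; on the smaller side: {Grace, Frank, Kate} → Carol is next (Carol > Grace).
  Step 3: remaining {Grace, Frank, Kate}; on the smaller side: {Frank, Kate} → Grace is next (Grace > Frank).
  Step 4: remaining {Frank, Kate}; on the smaller side: {Kate} → Frank is next (Frank > Kate).
  Step 5: only Kate remains → lowest.
Final ranking (highest to lowest):

Bob > Carol > Grace > Frank > Kate


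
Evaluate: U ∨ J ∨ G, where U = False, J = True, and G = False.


U = False, J = True, G = False
Step 1: U ∨ J = False OR True = True
Step 2: True ∨ G = True OR False = True
OR is true when at least one operand is true.

True


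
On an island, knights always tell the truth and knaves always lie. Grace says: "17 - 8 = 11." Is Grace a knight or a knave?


Statement: "17 - 8 = 11."
Actual: 17 - 8 = 9
Claimed: 11
Statement is FALSE → Grace lies → Knave

Knave


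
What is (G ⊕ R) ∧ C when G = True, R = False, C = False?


G = True, R = False, C = False
Step 1: G ⊕ R = True XOR False = True
Step 2: True ∧ C = True AND False = False
XOR true when exactly one of G,R is true; then AND with C.

False


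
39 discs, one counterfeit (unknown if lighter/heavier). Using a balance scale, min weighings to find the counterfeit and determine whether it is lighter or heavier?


Let n = 39. 78 possibilities (n discs × lighter/heavier); each weighing has 3 outcomes.
Bound for k weighings: say the first weighing puts j discs on each pan. If it tips, the 2j weighed discs remain suspects (each with a known direction) and k-1 weighings give 3^(k-1) outcomes; 3^(k-1) is odd, so 2j ≤ 3^(k-1) - 1. If it balances, the n - 2j unweighed discs remain with direction unknown: 2(n - 2j) ≤ 3^(k-1) - 1 by the same parity argument. Adding, n ≤ (3^(k-1) - 1) + (3^(k-1) - 1)/2 = (3^k - 3)/2, and the classical three-group strategy achieves this (3 discs in 2 weighings, 12 in 3, 39 in 4, 120 in 5).
So we need the smallest k with (3^k - 3)/2 ≥ 39.
k = 3: (3^3 - 3)/2 = 12 < 39 ✗
k = 4: (3^4 - 3)/2 = 39 ≥ 39 ✓

4


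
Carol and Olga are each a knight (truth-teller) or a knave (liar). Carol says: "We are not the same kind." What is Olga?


Carol says: "We are not the same kind."
Case 1: Carol is a Knight (truth-teller)
  Statement is true → they ARE different → Olga is a Knave
Case 2: Carol is a Knave (liar)
  Statement is false → they are NOT different → Olga is a Knave
In both cases, Olga is a Knave.

Knave


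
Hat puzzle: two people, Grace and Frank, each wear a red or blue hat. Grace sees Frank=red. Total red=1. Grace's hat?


Total red = 1, Frank = red
Red accounted for: 1
Remaining for Grace: 0
Grace's hat is blue.

blue


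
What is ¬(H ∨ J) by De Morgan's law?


De Morgan's law: ¬(P ∨ Q) ≡ ¬P ∧ ¬Q
¬(H ∨ J) = ¬H ∧ ¬J

¬H ∧ ¬J


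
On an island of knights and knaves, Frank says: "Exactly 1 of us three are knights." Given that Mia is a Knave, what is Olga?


Frank claims exactly 1 knights among Frank, Mia, Olga.
Given: Mia is a Knave.

Case 1: Frank is a Knight (tells truth)
  Then exactly 1 of the three are knights.
  Counting Frank, Mia: 1 knight(s) so far. Need 0 more → Olga = Knave.
Case 2: Frank is a Knave (lies)
  Then the count is NOT 1.
  If Olga = Knight, count = 1 = 1 → claim would be true, contradicts lie.
  If Olga = Knave, count = 0 ≠ 1 → lie confirmed ✓

Olga is a Knave.

Knave


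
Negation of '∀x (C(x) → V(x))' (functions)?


Original: ∀x (C(x) → V(x))
Rule: ¬∀→∃, ¬∃→∀, negate predicate.
Negation: ∃x (C(x) ∧ ¬V(x))

∃x (C(x) ∧ ¬V(x))


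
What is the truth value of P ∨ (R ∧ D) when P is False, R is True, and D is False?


P = False, R = True, D = False
Step 1: R ∧ D = True AND False = False
Step 2: P ∨ False = False OR False = False
AND evaluated first (higher precedence); then OR applied.

False


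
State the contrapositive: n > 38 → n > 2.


Original: If n > 38, then n > 2
Contrapositive: If ¬Q, then ¬P
Negate Q: not (n > 2)
Negate P: not (n > 38)

If not (n > 2), then not (n > 38).


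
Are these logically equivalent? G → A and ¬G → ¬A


Expression 1: G → A
Expression 2: ¬G → ¬A
Truth table (G A | Expr1 Expr2):
  T T |   T     T
  T F |   F     T   ← differ
  F T |   T     F   ← differ
  F F |   T     T
Counterexample: G=T, A=F gives Expr1 = F but Expr2 = T, so the expressions are NOT logically equivalent.

No


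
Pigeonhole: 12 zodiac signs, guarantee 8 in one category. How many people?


Pigeonhole: to guarantee k in one of n categories, need (k-1)×n + 1.
k = 8, n = 12
Minimum = (8-1) × 12 + 1 = 7 × 12 + 1

85


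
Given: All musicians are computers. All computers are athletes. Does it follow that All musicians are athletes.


Premise 1: All musicians are computers.
Premise 2: All computers are athletes.
Conclusion: All musicians are athletes.
Barbara syllogism (AAA-1): All A are B, All B are C → All A are C.
Middle term (computers) distributed in premise 2.

Valid


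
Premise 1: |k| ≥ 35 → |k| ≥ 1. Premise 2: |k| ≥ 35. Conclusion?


Modus ponens: P → Q, P ⊢ Q
P: |k| ≥ 35
Q: |k| ≥ 1
We have P → Q and P is true.
By modus ponens, Q must be true.

|k| ≥ 1


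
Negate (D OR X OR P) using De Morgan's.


De Morgan's law: ¬(P ∨ Q ∨ R) ≡ ¬P ∧ ¬Q ∧ ¬R
¬(D ∨ X ∨ P) = ¬D ∧ ¬X ∧ ¬P

¬D ∧ ¬X ∧ ¬P


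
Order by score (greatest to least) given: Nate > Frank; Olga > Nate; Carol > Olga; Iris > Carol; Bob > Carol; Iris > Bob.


Constraints: Nate > Frank; Olga > Nate; Carol > Olga; Iris > Carol; Bob > Carol; Iris > Bob
Method: at each step, the next-highest is the one remaining person who never appears on the smaller side of a constraint between remaining people.
  Step 1: remaining {Iris, Olga, Bob, Carol, Frank, Nate}; on the smaller side: {Olga, Bob, Carol, Frank, Nate} → Iris is next (Iris > Carol; Iris > Bob).
  Step 2: remaining {Olga, Bob, Carol, Frank, Nate}; on the smaller side: {Olga, Carol, Frank, Nate} → Bob is next (Bob > Carol).
  Step 3: remaining {Olga, Carol, Frank, Nate}; on the smaller side: {Olga, Frank, Nate} → Carol is next (Carol > Olga).
  Step 4: remaining {Olga, Frank, Nate}; on the smaller side: {Frank, Nate} → Olga is next (Olga > Nate).
  Step 5: remaining {Frank, Nate}; on the smaller side: {Frank} → Nate is next (Nate > Frank).
  Step 6: only Frank remains → lowest.
Final ranking (highest to lowest):

Iris > Bob > Carol > Olga > Nate > Frank


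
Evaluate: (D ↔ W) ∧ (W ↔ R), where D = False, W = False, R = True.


D = False, W = False, R = True
Step 1: D ↔ W is true when D and W have the same value. Result: True
Step 2: W ↔ R is true when W and R have the same value. Result: False
Step 3: True ∧ False = False

False


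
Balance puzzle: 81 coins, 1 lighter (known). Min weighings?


Each weighing has 3 outcomes (left heavy / balance / right heavy), so k weighings distinguish at most 3^k cases; splitting into three near-equal groups achieves this.
Need 3^k ≥ 81: 3^3 = 27 < 81 ≤ 3^4 = 81
k = ⌈log₃(81)⌉ = 4

4


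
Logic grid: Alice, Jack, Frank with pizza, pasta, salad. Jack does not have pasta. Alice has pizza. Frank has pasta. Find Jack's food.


From clues:
  Frank → pasta
  Alice → pizza
By elimination, Jack gets the remaining.

salad


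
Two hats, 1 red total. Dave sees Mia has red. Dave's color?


Total red = 1, Mia = red
Red accounted for: 1
Remaining for Dave: 0
Dave's hat is blue.

blue


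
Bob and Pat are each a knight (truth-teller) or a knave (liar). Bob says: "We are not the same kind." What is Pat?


Bob says: "We are not the same kind."
Case 1: Bob is a Knight (truth-teller)
  Statement is true → they ARE different → Pat is a Knave
Case 2: Bob is a Knave (liar)
  Statement is false → they are NOT different → Pat is a Knave
In both cases, Pat is a Knave.

Knave


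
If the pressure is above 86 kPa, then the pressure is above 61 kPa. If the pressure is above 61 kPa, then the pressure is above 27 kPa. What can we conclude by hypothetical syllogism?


Hypothetical syllogism: P → Q, Q → R ⊢ P → R
Premise 1: the pressure is above 86 kPa → the pressure is above 61 kPa
Premise 2: the pressure is above 61 kPa → the pressure is above 27 kPa
Chain the implications: the middle term (the pressure is above 61 kPa) links the two.
Conclusion: If the pressure is above 86 kPa, then the pressure is above 27 kPa.

If the pressure is above 86 kPa, then the pressure is above 27 kPa.


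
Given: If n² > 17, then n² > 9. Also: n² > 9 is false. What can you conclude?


Modus tollens: P → Q, ¬Q ⊢ ¬P
P: n² > 17
Q: n² > 9
We have P → Q and Q is false.
By modus tollens, P must be false.

It is not the case that n² > 17


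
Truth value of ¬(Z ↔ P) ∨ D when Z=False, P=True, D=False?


Z = False, P = True, D = False
Expression: ¬(Z ↔ P) ∨ D
Step 1: Z ↔ P = (False iff True) = False
Step 2: ¬(Z ↔ P) = NOT False = True
Step 3: (True) ∨ D = True OR False = True

True


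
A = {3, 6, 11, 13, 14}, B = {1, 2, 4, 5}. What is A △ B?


A = {3, 6, 11, 13, 14}
B = {1, 2, 4, 5}
Operation: symmetric difference
In A only: [3, 6, 11, 13, 14], in B only: [1, 2, 4, 5]

{1, 2, 3, 4, 5, 6, 11, 13, 14}


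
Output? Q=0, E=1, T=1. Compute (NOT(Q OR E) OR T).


Q OR E = 1
NOT(1) = 0
0 OR 1 = 1

1


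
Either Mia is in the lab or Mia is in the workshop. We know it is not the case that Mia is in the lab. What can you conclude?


Disjunctive syllogism: P ∨ Q, ¬P ⊢ Q
Disjunction: Mia is in the lab ∨ Mia is in the workshop
We know it is not the case that Mia is in the lab.
By disjunctive syllogism, the other disjunct must be true.

Mia is in the workshop


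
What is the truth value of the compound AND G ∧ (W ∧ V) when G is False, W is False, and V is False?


G = False, W = False, V = False
Step 1: W ∧ V = False AND False = False
Step 2: G ∧ False = False AND False = False
AND is true only when ALL operands are true.

False


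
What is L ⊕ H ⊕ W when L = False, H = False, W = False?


L = False, H = False, W = False
Step 1: L ⊕ H = False XOR False = False
Step 2: False ⊕ W = False XOR False = False
XOR is true when an odd number of operands are true.

False


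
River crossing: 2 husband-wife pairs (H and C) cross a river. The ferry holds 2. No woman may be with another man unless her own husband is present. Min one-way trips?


Label couples H and C.
1. WH+WC → (far: WH,WC; near: HH,HC)
2. WH ←   (far: WC; near: HH,HC,WH)
3. HH+HC → (far: HH,HC,WC; near: WH)
4. HH ←   (far: HC,WC; near: HH,WH)  — HH returns, since WH is alone on near bank
5. HH+WH → (far: all four; near: empty)
Every state respects the constraint.
Minimum trips = 5

5


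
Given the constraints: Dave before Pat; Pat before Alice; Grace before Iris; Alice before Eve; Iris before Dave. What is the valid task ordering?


Constraints: Dave before Pat; Pat before Alice; Grace before Iris; Alice before Eve; Iris before Dave
Method: repeatedly schedule the remaining task that has no remaining task required before it.
  Step 1: remaining {Iris, Alice, Grace, Eve, Dave, Pat}; every task except Grace still has a predecessor pending → schedule Grace.
  Step 2: remaining {Iris, Alice, Eve, Dave, Pat}; every task except Iris still has a predecessor pending → schedule Iris.
  Step 3: remaining {Alice, Eve, Dave, Pat}; every task except Dave still has a predecessor pending → schedule Dave.
  Step 4: remaining {Alice, Eve, Pat}; every task except Pat still has a predecessor pending → schedule Pat.
  Step 5: remaining {Alice, Eve}; every task except Alice still has a predecessor pending → schedule Alice.
  Step 6: only Eve remains → schedule Eve.
Resulting order:

Grace → Iris → Dave → Pat → Alice → Eve


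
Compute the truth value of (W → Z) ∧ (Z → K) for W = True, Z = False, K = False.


W = True, Z = False, K = False
Step 1: W → Z is false only when W=True and Z=False. Result: False
Step 2: Z → K is false only when Z=True and K=False. Result: True
Step 3: False ∧ True = False

False


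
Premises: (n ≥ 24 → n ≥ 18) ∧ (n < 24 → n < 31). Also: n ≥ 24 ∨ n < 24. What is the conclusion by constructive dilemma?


Constructive dilemma: (P → Q) ∧ (R → S), P ∨ R ⊢ Q ∨ S
Premise 1: n ≥ 24 → n ≥ 18
Premise 2: n < 24 → n < 31
Premise 3: n ≥ 24 ∨ n < 24
Case 1: Assuming n ≥ 24, then by Premise 1, n ≥ 18.
Case 2: Assuming n < 24, then by Premise 2, n < 31.
Since one of n ≥ 24 or n < 24 must hold, we get n ≥ 18 or n < 31.

n ≥ 18 or n < 31.


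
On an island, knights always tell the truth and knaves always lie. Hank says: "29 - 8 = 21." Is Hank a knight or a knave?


Statement: "29 - 8 = 21."
Actual: 29 - 8 = 21
Claimed: 21
Statement is TRUE → Hank tells the truth → Knight

Knight


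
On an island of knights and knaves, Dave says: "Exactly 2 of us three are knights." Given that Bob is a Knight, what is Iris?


Dave claims exactly 2 knights among Dave, Bob, Iris.
Given: Bob is a Knight.

Case 1: Dave is a Knight (tells truth)
  Then exactly 2 of the three are knights.
  Counting Dave, Bob: 2 knight(s) so far. Need 0 more → Iris = Knave.
Case 2: Dave is a Knave (lies)
  Then the count is NOT 2.
  If Iris = Knight, count = 2 = 2 → claim would be true, contradicts lie.
  If Iris = Knave, count = 1 ≠ 2 → lie confirmed ✓

Iris is a Knave.

Knave


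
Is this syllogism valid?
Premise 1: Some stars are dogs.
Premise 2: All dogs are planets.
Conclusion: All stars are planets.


Premise 1: Some stars are dogs.
Premise 2: All dogs are planets.
Conclusion: All stars are planets.
Fallacy: illicit minor. The minor term (stars) is distributed in the conclusion ('All stars ...') but undistributed in its premise ('Some stars are dogs' doesn't cover all stars).
Only 'Some stars are planets' follows, not 'All'.

Invalid


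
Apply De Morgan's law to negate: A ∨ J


De Morgan's law: ¬(P ∨ Q) ≡ ¬P ∧ ¬Q
¬(A ∨ J) = ¬A ∧ ¬J

¬A ∧ ¬J


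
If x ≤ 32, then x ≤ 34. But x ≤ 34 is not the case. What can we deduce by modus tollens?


Modus tollens: P → Q, ¬Q ⊢ ¬P
P: x ≤ 32
Q: x ≤ 34
We have P → Q and Q is false.
By modus tollens, P must be false.

It is not the case that x ≤ 32


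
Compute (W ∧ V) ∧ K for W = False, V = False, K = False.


W = False, V = False, K = False
Step 1: W ∧ V = False AND False = False
Step 2: False ∧ K = False AND False = False
AND is true only when ALL operands are true.

False


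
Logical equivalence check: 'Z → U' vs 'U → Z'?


Expression 1: Z → U
Expression 2: U → Z
Truth table (Z U | Expr1 Expr2):
  T T |   T     T
  T F |   F     T   ← differ
  F T |   T     F   ← differ
  F F |   T     T
Counterexample: Z=T, U=F gives Expr1 = F but Expr2 = T, so the expressions are NOT logically equivalent.

No


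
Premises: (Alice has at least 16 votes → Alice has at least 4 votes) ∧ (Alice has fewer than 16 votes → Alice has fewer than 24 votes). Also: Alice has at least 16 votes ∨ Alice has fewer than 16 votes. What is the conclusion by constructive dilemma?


Constructive dilemma: (P → Q) ∧ (R → S), P ∨ R ⊢ Q ∨ S
Premise 1: Alice has at least 16 votes → Alice has at least 4 votes
Premise 2: Alice has fewer than 16 votes → Alice has fewer than 24 votes
Premise 3: Alice has at least 16 votes ∨ Alice has fewer than 16 votes
Case 1: Assuming Alice has at least 16 votes, then by Premise 1, Alice has at least 4 votes.
Case 2: Assuming Alice has fewer than 16 votes, then by Premise 2, Alice has fewer than 24 votes.
Since one of Alice has at least 16 votes or Alice has fewer than 16 votes must hold, we get Alice has at least 4 votes or Alice has fewer than 24 votes.

Alice has at least 4 votes or Alice has fewer than 24 votes.


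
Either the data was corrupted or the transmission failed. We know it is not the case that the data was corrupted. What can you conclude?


Disjunctive syllogism: P ∨ Q, ¬P ⊢ Q
Disjunction: the data was corrupted ∨ the transmission failed
We know it is not the case that the data was corrupted.
By disjunctive syllogism, the other disjunct must be true.

The transmission failed


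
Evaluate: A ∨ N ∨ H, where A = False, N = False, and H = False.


A = False, N = False, H = False
Step 1: A ∨ N = False OR False = False
Step 2: False ∨ H = False OR False = False
OR is true when at least one operand is true.

False
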